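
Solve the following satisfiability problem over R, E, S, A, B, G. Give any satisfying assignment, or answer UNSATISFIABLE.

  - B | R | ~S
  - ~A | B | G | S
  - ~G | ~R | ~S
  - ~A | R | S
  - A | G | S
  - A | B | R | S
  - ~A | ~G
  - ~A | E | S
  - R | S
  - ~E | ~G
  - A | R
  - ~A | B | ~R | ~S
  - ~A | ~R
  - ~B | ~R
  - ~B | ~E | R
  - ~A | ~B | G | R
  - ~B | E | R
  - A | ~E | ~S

R = True, E = False, S = True, A = False, B = False, G = False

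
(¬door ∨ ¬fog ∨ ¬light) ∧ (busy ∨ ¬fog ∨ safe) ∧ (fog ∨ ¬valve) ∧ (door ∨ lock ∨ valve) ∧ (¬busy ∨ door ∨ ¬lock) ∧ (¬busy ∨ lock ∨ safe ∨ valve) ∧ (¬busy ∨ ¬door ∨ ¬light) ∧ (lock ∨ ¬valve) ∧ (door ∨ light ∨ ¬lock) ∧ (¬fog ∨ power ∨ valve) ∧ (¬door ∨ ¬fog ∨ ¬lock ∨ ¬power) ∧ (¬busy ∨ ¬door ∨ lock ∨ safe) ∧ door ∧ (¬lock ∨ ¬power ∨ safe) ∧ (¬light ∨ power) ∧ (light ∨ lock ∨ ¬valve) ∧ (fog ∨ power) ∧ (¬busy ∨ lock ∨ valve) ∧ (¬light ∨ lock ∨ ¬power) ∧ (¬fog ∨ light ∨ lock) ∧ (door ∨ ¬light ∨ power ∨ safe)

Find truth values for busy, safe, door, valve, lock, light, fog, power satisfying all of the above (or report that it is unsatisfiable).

busy = False; safe = False; door = True; valve = False; lock = False; light = False; fog = False; power = True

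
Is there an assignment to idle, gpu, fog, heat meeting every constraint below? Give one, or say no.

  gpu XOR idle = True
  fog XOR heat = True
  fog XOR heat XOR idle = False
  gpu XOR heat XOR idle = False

idle = True, gpu = False, fog = False, heat = True

gpu XOR idle = F XOR T = True ✓
fog XOR heat = F XOR T = True ✓
fog XOR heat XOR idle = F XOR T XOR T = False ✓
gpu XOR heat XOR idle = F XOR T XOR T = False ✓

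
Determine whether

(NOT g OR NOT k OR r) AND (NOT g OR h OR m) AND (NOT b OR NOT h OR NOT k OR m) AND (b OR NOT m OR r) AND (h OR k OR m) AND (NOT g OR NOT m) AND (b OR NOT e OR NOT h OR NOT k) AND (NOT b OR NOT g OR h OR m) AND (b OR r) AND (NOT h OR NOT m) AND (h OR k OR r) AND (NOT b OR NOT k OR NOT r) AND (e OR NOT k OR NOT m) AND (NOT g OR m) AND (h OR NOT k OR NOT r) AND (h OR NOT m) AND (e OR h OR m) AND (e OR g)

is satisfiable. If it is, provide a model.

Set e = True.
Set r = False.
  then (b OR r) forces b = True.
Set k = False.
  then (h OR k OR r) forces h = True.
  then (NOT h OR NOT m) forces m = False.
  then (NOT g OR m) forces g = False.
All clauses satisfied.

e = True, r = False, k = False, m = False, h = True, g = False, b = True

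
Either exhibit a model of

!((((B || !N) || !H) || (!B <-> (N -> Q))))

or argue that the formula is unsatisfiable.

H = True, B = False, N = True, Q = False

  !((((B || !N) || !H) || (!B <-> (N -> Q)))) = True
    ((B || !N) || !H) || (!B <-> (N -> Q)) = False
      (B || !N) || !H = False
        B || !N = False
          !N = False
        !H = False
      !B <-> (N -> Q) = False
        !B = True
        N -> Q = False
The formula evaluates to True.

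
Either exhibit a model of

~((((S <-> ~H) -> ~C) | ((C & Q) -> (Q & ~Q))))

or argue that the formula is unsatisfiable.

S = True, Q = True, H = False, C = True

  ~((((S <-> ~H) -> ~C) | ((C & Q) -> (Q & ~Q)))) = True
    ((S <-> ~H) -> ~C) | ((C & Q) -> (Q & ~Q)) = False
      (S <-> ~H) -> ~C = False
        S <-> ~H = True
          ~H = True
        ~C = False
      (C & Q) -> (Q & ~Q) = False
        C & Q = True
        Q & ~Q = False
          ~Q = False
The formula evaluates to True.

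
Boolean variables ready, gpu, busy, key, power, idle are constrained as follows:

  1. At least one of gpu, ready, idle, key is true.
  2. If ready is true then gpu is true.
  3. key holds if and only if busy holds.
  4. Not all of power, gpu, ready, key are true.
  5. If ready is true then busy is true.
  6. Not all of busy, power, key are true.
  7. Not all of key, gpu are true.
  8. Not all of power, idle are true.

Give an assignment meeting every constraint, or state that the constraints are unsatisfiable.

ready = False, gpu = False, busy = True, key = True, power = False, idle = True

  (1) {gpu, ready, idle, key}: 2 true — at least one ✓
  (2) ready=F ⇒ gpu: vacuous ✓
  (3) key=T, busy=T — same ✓
  (4) {power, gpu, ready, key}: 1/4 true — not all ✓
  (5) ready=F ⇒ busy: vacuous ✓
  (6) {busy, power, key}: 2/3 true — not all ✓
  (7) {key, gpu}: 1/2 true — not all ✓
  (8) {power, idle}: 1/2 true — not all ✓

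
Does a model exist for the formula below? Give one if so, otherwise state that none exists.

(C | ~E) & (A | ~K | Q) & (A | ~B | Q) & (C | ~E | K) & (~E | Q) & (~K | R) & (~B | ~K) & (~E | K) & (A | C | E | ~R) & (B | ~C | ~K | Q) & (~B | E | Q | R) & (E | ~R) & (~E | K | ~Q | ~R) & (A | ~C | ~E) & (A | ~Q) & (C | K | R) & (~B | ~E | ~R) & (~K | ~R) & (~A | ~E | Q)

Set B = True.
  then (~B | ~K) forces K = False.
  then (~E | K) forces E = False.
  then (E | ~R) forces R = False.
  then (C | K | R) forces C = True.
  then (~B | E | Q | R) forces Q = True.
  then (A | ~Q) forces A = True.
All clauses satisfied.

B = True; C = True; A = True; E = False; R = False; K = False; Q = True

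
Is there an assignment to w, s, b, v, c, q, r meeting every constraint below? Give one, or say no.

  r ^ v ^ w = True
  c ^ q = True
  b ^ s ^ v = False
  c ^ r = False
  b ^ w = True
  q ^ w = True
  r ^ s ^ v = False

UNSATISFIABLE

Adding constraints 2, 3, 4, 5, 6, 7 mod 2: every variable appears an even number of times on the left, so the left side is 0.
But the right sides sum to 1 (mod 2). 0 ≠ 1 — the system is inconsistent.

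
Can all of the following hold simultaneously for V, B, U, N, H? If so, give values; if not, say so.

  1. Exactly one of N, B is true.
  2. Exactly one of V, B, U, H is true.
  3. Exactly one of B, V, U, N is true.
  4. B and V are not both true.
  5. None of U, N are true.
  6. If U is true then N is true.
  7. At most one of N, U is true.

V=F, B=T, U=F, N=F, H=F

  (1) {N, B}: 1 true — exactly one ✓
  (2) {V, B, U, H}: 1 true — exactly one ✓
  (3) {B, V, U, N}: 1 true — exactly one ✓
  (4) B=T, V=F — not both ✓
  (5) {U, N}: 0 true — none ✓
  (6) U=F ⇒ N: vacuous ✓
  (7) {N, U}: 0 true — at most one ✓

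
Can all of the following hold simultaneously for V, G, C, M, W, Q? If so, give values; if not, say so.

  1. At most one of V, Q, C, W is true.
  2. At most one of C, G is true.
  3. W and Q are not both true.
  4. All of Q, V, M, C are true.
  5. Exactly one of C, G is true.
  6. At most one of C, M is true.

Case V = True:
  (1) with V=T forces Q = False.
  Constraint (4) is violated (Q=F) — contradiction.
Case V = False:
  Constraint (4) is violated (V=F) — contradiction.
Both cases fail — unsatisfiable.

UNSATISFIABLE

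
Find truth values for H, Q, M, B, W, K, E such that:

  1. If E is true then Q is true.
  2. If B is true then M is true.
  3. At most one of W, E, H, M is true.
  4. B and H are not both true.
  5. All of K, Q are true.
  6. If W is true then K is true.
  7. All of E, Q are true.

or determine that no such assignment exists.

H: False, Q: True, M: False, B: False, W: False, K: True, E: True

  (1) E=T ⇒ Q: T ✓
  (2) B=F ⇒ M: vacuous ✓
  (3) {W, E, H, M}: 1 true — at most one ✓
  (4) B=F, H=F — not both ✓
  (5) {K, Q}: all 2 true ✓
  (6) W=F ⇒ K: vacuous ✓
  (7) {E, Q}: all 2 true ✓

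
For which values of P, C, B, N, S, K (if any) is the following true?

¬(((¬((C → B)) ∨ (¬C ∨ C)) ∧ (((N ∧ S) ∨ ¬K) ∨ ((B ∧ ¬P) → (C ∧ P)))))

P = False, C = True, B = True, N = True, S = False, K = True

  ¬(((¬((C → B)) ∨ (¬C ∨ C)) ∧ (((N ∧ S) ∨ ¬K) ∨ ((B ∧ ¬P) → (C ∧ P))))) = True
    (¬((C → B)) ∨ (¬C ∨ C)) ∧ (((N ∧ S) ∨ ¬K) ∨ ((B ∧ ¬P) → (C ∧ P))) = False
      ¬((C → B)) ∨ (¬C ∨ C) = True
        ¬((C → B)) = False
          C → B = True
        ¬C ∨ C = True
          ¬C = False
      ((N ∧ S) ∨ ¬K) ∨ ((B ∧ ¬P) → (C ∧ P)) = False
        (N ∧ S) ∨ ¬K = False
          N ∧ S = False
          ¬K = False
        (B ∧ ¬P) → (C ∧ P) = False
          B ∧ ¬P = True
            ¬P = True
          C ∧ P = False
The formula evaluates to True.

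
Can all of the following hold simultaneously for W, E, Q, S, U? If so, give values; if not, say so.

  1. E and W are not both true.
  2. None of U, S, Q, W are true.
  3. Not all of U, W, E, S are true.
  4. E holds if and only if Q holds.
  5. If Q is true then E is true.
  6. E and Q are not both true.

W: False, E: False, Q: False, S: False, U: False

  (1) E=F, W=F — not both ✓
  (2) {U, S, Q, W}: 0 true — none ✓
  (3) {U, W, E, S}: 0/4 true — not all ✓
  (4) E=F, Q=F — same ✓
  (5) Q=F ⇒ E: vacuous ✓
  (6) E=F, Q=F — not both ✓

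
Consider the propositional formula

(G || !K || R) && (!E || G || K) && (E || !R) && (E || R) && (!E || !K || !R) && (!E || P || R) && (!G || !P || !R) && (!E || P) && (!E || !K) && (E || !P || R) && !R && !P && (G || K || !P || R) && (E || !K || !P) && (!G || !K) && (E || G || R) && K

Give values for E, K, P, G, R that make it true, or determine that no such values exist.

Case E = True:
  (!E || P) forces P = True.
  Clause (!P) is falsified — contradiction.
Case E = False:
  (E || !R) forces R = False.
  Clause (E || R) is falsified — contradiction.
Both cases fail, so the formula is unsatisfiable.

The formula is unsatisfiable.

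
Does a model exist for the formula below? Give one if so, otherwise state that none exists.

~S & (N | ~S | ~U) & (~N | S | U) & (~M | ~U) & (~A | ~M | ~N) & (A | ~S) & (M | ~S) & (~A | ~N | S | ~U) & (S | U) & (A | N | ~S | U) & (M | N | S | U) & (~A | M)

Unit clause (~S) forces S = False.
In (S | U) only U is left, so U = True.
In (~M | ~U) only ~M is left, so M = False.
In (~A | M) only ~A is left, so A = False.
Set N = False.
All clauses satisfied.

M=F, N=F, S=F, A=F, U=T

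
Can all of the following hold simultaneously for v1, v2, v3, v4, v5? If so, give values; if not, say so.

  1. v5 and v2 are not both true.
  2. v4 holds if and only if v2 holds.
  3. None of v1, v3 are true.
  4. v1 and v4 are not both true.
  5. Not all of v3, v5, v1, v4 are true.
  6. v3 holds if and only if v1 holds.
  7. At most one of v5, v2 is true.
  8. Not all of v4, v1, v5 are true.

v1=F; v2=F; v3=F; v4=F; v5=T

  (1) v5=T, v2=F — not both ✓
  (2) v4=F, v2=F — same ✓
  (3) {v1, v3}: 0 true — none ✓
  (4) v1=F, v4=F — not both ✓
  (5) {v3, v5, v1, v4}: 1/4 true — not all ✓
  (6) v3=F, v1=F — same ✓
  (7) {v5, v2}: 1 true — at most one ✓
  (8) {v4, v1, v5}: 1/3 true — not all ✓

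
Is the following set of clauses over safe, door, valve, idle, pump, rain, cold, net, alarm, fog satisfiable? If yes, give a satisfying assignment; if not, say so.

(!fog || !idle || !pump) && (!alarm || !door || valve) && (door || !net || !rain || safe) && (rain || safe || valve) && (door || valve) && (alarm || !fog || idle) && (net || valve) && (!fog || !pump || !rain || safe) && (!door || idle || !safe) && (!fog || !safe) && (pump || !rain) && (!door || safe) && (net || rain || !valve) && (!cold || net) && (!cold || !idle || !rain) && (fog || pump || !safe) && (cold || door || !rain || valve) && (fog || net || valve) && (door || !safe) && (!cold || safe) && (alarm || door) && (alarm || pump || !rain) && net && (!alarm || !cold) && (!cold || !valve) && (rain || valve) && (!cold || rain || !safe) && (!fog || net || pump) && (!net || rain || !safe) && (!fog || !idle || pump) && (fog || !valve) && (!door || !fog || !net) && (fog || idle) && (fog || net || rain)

safe = False, door = False, valve = True, idle = False, pump = True, rain = False, cold = False, net = True, alarm = True, fog = True

Unit clause (net) forces net = True.
Set safe = False.
  then (!door || safe) forces door = False.
  then (!cold || safe) forces cold = False.
  then (alarm || door) forces alarm = True.
  then (door || !net || !rain || safe) forces rain = False.
  then (rain || safe || valve) forces valve = True.
  then (fog || !valve) forces fog = True.
Try idle = True:
  (!fog || !idle || !pump) forces pump = False.
  clause (!fog || !idle || pump) is falsified — backtrack.
So idle = False.
Set pump = True.
All clauses satisfied.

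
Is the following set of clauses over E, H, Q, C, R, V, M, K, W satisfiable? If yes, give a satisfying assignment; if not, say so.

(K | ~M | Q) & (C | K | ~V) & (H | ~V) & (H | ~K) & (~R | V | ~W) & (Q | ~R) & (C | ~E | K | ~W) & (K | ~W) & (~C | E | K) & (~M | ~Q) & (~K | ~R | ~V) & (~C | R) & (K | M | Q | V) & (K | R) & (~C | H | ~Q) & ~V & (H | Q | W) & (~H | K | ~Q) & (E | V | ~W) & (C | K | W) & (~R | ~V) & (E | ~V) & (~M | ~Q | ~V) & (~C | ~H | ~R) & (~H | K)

Unit clause (~V) forces V = False.
Set E = False.
  then (E | V | ~W) forces W = False.
Set H = True.
  then (~H | K) forces K = True.
Set Q = True.
  then (~M | ~Q) forces M = False.
Try C = True:
  (~C | R) forces R = True.
  clause (~C | ~H | ~R) is falsified — backtrack.
So C = False.
Set R = False.
All clauses satisfied.

E=F, H=T, Q=T, C=F, R=F, V=F, M=F, K=T, W=F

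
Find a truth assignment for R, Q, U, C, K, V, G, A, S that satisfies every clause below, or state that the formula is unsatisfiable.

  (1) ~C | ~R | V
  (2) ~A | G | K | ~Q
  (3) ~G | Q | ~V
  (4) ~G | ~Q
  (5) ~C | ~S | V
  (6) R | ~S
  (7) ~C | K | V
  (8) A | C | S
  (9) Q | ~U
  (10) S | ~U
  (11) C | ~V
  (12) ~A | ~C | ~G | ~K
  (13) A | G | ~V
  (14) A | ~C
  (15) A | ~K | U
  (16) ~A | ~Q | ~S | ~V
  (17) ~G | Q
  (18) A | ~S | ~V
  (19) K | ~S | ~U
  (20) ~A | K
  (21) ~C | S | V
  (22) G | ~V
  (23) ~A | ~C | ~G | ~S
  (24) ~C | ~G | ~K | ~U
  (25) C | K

R: True, Q: False, U: False, C: False, K: True, V: False, G: False, A: True, S: False

Set R = True.
Set Q = False.
  then (Q | ~U) forces U = False.
  then (~G | Q) forces G = False.
  then (G | ~V) forces V = False.
  then (~C | ~R | V) forces C = False.
  then (C | K) forces K = True.
  then (A | ~K | U) forces A = True.
Set S = False.
All clauses satisfied.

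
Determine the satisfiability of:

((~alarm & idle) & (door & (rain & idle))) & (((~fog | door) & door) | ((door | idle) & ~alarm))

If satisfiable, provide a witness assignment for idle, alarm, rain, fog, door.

idle = True, alarm = False, rain = True, fog = False, door = True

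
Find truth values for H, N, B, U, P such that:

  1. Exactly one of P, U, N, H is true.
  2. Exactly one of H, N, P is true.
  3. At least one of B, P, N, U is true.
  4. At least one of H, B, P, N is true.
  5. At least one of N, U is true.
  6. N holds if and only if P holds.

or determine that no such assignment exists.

Case N = True:
  (1) with N=T forces P = False.
  Constraint (6) is violated (N=T, P=F) — contradiction.
Case N = False:
  (5) with N=F forces U = True.
  (1) with U=T forces P = False.
  (1) with U=T forces H = False.
  Constraint (2) is violated (H=F, N=F, P=F) — contradiction.
Both cases fail — unsatisfiable.

Unsatisfiable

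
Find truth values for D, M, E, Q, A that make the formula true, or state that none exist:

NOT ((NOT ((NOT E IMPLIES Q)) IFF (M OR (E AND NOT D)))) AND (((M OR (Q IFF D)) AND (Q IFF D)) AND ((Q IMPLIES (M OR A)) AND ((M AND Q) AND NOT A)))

D: True; M: True; E: False; Q: True; A: False

  NOT ((NOT ((NOT E IMPLIES Q)) IFF (M OR (E AND NOT D)))) = True
    NOT ((NOT E IMPLIES Q)) IFF (M OR (E AND NOT D)) = False
      NOT ((NOT E IMPLIES Q)) = False
        NOT E IMPLIES Q = True
          NOT E = True
      M OR (E AND NOT D) = True
        E AND NOT D = False
          NOT D = False
  ((M OR (Q IFF D)) AND (Q IFF D)) AND ((Q IMPLIES (M OR A)) AND ((M AND Q) AND NOT A)) = True
    (M OR (Q IFF D)) AND (Q IFF D) = True
      M OR (Q IFF D) = True
        Q IFF D = True
      Q IFF D = True
    (Q IMPLIES (M OR A)) AND ((M AND Q) AND NOT A) = True
      Q IMPLIES (M OR A) = True
        M OR A = True
      (M AND Q) AND NOT A = True
        M AND Q = True
        NOT A = True
Both conjuncts True, so the formula holds.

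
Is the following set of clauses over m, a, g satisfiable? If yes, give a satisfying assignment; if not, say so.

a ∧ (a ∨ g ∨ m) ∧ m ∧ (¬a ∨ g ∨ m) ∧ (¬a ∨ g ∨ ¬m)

Unit clause (a) forces a = True.
Unit clause (m) forces m = True.
In (¬a ∨ g ∨ ¬m) only g is left, so g = True.
All clauses satisfied.

m: True; a: True; g: True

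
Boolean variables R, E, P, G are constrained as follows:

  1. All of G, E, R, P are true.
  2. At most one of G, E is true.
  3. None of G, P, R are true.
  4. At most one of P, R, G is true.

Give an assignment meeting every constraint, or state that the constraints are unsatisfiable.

The formula is unsatisfiable.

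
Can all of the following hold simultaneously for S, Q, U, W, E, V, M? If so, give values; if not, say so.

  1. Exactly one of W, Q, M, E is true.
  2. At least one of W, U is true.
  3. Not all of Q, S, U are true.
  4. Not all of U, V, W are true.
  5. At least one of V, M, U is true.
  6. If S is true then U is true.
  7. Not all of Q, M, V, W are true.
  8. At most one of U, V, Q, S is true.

S = False; Q = False; U = True; W = True; E = False; V = False; M = False

  (1) {W, Q, M, E}: 1 true — exactly one ✓
  (2) {W, U}: 2 true — at least one ✓
  (3) {Q, S, U}: 1/3 true — not all ✓
  (4) {U, V, W}: 2/3 true — not all ✓
  (5) {V, M, U}: 1 true — at least one ✓
  (6) S=F ⇒ U: vacuous ✓
  (7) {Q, M, V, W}: 1/4 true — not all ✓
  (8) {U, V, Q, S}: 1 true — at most one ✓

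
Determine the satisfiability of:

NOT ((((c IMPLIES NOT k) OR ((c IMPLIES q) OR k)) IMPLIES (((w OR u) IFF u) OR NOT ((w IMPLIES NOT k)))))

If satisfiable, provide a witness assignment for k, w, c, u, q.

k=F, w=T, c=T, u=F, q=F

  NOT ((((c IMPLIES NOT k) OR ((c IMPLIES q) OR k)) IMPLIES (((w OR u) IFF u) OR NOT ((w IMPLIES NOT k))))) = True
    ((c IMPLIES NOT k) OR ((c IMPLIES q) OR k)) IMPLIES (((w OR u) IFF u) OR NOT ((w IMPLIES NOT k))) = False
      (c IMPLIES NOT k) OR ((c IMPLIES q) OR k) = True
        c IMPLIES NOT k = True
          NOT k = True
        (c IMPLIES q) OR k = False
          c IMPLIES q = False
      ((w OR u) IFF u) OR NOT ((w IMPLIES NOT k)) = False
        (w OR u) IFF u = False
          w OR u = True
        NOT ((w IMPLIES NOT k)) = False
          w IMPLIES NOT k = True
            NOT k = True
The formula evaluates to True.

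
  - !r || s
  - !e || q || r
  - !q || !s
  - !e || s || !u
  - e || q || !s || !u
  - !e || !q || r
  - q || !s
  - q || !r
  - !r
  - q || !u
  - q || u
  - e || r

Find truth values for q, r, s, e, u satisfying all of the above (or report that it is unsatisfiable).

Case r = True:
  Clause (!r) is falsified — contradiction.
Case r = False:
  (e || r) forces e = True.
  (!e || q || r) forces q = True.
  Clause (!e || !q || r) is falsified — contradiction.
Both cases fail, so the formula is unsatisfiable.

UNSATISFIABLE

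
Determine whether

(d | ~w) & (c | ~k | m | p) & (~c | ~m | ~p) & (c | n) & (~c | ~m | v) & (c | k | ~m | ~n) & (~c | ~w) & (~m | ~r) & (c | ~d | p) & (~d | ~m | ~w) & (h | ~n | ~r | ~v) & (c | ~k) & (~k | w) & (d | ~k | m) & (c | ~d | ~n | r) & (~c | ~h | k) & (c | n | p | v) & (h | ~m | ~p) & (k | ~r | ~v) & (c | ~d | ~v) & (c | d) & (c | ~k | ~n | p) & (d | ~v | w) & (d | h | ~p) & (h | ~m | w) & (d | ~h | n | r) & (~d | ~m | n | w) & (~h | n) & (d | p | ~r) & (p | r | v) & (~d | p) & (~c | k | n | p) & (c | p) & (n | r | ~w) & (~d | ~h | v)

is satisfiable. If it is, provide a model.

c = True, d = True, h = False, n = True, p = True, w = False, m = False, r = False, v = False, k = False

Set c = True.
  then (~c | ~w) forces w = False.
  then (~k | w) forces k = False.
  then (~c | ~h | k) forces h = False.
  then (h | ~m | w) forces m = False.
Set d = True.
  then (~d | p) forces p = True.
Set n = True.
Set r = False.
Set v = False.
All clauses satisfied.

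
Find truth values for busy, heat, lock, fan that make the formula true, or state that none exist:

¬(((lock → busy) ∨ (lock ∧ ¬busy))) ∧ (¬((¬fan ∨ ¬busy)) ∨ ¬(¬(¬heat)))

The formula is unsatisfiable.

The conjunct ¬(((lock → busy) ∨ (lock ∧ ¬busy))) is unsatisfiable on its own:
  busy=F, lock=F: evaluates to False.
  busy=F, lock=T: evaluates to False.
  busy=T, lock=F: evaluates to False.
  busy=T, lock=T: evaluates to False.
So the whole conjunction is unsatisfiable.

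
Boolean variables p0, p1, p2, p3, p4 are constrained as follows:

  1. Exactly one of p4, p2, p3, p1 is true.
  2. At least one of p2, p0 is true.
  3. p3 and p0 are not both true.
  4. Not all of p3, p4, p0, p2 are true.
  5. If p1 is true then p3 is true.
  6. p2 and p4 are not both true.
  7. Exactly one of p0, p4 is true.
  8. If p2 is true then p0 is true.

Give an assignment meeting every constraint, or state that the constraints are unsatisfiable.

p0 = True, p1 = False, p2 = True, p3 = False, p4 = False

  (1) {p4, p2, p3, p1}: 1 true — exactly one ✓
  (2) {p2, p0}: 2 true — at least one ✓
  (3) p3=F, p0=T — not both ✓
  (4) {p3, p4, p0, p2}: 2/4 true — not all ✓
  (5) p1=F ⇒ p3: vacuous ✓
  (6) p2=T, p4=F — not both ✓
  (7) {p0, p4}: 1 true — exactly one ✓
  (8) p2=T ⇒ p0: T ✓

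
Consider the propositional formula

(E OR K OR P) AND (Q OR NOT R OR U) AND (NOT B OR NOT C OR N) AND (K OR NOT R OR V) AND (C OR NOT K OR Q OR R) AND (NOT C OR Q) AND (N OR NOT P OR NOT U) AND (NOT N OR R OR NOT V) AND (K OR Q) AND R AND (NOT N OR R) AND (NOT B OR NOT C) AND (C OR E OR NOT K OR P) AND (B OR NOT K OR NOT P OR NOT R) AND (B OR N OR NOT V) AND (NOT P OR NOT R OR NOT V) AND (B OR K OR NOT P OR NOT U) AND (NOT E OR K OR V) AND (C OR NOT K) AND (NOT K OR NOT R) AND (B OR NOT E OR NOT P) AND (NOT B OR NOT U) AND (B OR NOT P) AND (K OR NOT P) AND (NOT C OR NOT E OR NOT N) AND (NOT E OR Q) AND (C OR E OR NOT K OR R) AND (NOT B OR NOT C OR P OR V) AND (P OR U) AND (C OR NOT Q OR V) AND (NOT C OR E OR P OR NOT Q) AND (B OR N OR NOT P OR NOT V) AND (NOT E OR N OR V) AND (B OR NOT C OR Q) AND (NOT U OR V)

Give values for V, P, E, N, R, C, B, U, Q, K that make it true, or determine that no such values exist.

Unit clause (R) forces R = True.
In (NOT K OR NOT R) only NOT K is left, so K = False.
In (K OR NOT P) only NOT P is left, so P = False.
In (P OR U) only U is left, so U = True.
In (NOT U OR V) only V is left, so V = True.
In (E OR K OR P) only E is left, so E = True.
In (K OR Q) only Q is left, so Q = True.
In (NOT B OR NOT U) only NOT B is left, so B = False.
In (B OR N OR NOT V) only N is left, so N = True.
In (NOT C OR NOT E OR NOT N) only NOT C is left, so C = False.
All clauses satisfied.

V=T, P=F, E=T, N=T, R=T, C=F, B=F, U=T, Q=T, K=F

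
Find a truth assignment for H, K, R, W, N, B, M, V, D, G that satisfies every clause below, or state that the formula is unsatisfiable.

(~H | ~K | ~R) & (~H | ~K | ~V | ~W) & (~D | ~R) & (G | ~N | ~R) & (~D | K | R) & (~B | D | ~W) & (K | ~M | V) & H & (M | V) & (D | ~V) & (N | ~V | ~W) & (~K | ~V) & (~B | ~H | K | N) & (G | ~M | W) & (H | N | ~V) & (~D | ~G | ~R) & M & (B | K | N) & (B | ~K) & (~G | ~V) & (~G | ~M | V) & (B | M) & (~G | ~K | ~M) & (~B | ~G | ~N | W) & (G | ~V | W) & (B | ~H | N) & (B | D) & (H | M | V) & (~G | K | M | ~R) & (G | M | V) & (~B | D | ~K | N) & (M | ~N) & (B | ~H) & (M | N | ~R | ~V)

Unit clause (H) forces H = True.
Unit clause (M) forces M = True.
In (B | ~H) only B is left, so B = True.
Try K = False:
  (K | ~M | V) forces V = True.
  (D | ~V) forces D = True.
  (~D | ~R) forces R = False.
  clause (~D | K | R) is falsified — backtrack.
So K = True.
  then (~H | ~K | ~R) forces R = False.
  then (~K | ~V) forces V = False.
  then (~G | ~M | V) forces G = False.
  then (G | ~M | W) forces W = True.
  then (~B | D | ~W) forces D = True.
Set N = False.
All clauses satisfied.

H=T, K=T, R=F, W=T, N=F, B=T, M=T, V=F, D=T, G=F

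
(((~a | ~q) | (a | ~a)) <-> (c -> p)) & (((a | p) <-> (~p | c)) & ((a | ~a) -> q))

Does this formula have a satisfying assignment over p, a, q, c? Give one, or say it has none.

p=F, a=T, q=T, c=F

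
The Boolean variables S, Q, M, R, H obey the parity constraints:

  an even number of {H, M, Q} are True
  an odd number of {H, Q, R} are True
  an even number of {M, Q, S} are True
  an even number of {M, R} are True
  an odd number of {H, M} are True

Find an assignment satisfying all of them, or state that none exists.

The formula is unsatisfiable.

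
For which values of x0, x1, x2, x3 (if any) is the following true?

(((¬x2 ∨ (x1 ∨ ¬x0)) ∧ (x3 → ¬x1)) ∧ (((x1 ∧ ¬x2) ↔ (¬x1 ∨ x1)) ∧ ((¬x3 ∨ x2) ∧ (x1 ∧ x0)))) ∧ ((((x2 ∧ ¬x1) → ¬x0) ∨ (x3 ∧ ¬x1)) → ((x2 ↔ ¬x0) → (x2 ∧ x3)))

Case x1 = True: the formula simplifies to (¬x3 ∧ (¬x2 ∧ ((¬x3 ∨ x2) ∧ x0))) ∧ ((x2 ↔ ¬x0) → (x2 ∧ x3)).
  x2 = True: the conjunct ¬x2 is False.
  x2 = False: simplifies to (¬x3 ∧ (¬x3 ∧ x0)) ∧ ¬x0.
    x0 = True: the conjunct ¬x0 is False.
    x0 = False: the conjunct x0 is False.
Case x1 = False: the conjunct (x1 ∧ ¬x2) ↔ (¬x1 ∨ x1) becomes (False ∧ ¬x2) ↔ (True ∨ False) = False.
Both cases fail — unsatisfiable.

The formula is unsatisfiable.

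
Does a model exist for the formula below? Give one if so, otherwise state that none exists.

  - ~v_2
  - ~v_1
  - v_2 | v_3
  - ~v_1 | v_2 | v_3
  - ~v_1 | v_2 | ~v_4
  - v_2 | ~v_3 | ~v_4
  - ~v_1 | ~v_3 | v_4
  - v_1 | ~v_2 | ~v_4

Unit clause (~v_2) forces v_2 = False.
Unit clause (~v_1) forces v_1 = False.
In (v_2 | v_3) only v_3 is left, so v_3 = True.
In (v_2 | ~v_3 | ~v_4) only ~v_4 is left, so v_4 = False.
Check each clause:
  (~v_2): ~v_2 holds.
  (~v_1): ~v_1 holds.
  (v_2 | v_3): v_3 holds.
  (~v_1 | v_2 | v_3): ~v_1 holds.
  (~v_1 | v_2 | ~v_4): ~v_1 holds.
  (v_2 | ~v_3 | ~v_4): ~v_4 holds.
  (~v_1 | ~v_3 | v_4): ~v_1 holds.
  (v_1 | ~v_2 | ~v_4): ~v_2 holds.
All clauses satisfied.

v_1 = False, v_2 = False, v_3 = True, v_4 = False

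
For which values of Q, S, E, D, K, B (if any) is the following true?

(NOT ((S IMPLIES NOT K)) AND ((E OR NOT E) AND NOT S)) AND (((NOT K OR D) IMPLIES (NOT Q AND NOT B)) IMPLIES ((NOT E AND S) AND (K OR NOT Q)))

Case S = True: the conjunct NOT S is False.
Case S = False: the conjunct NOT ((S IMPLIES NOT K)) becomes NOT ((False IMPLIES NOT K)) = False.
Both cases fail — unsatisfiable.

The formula is unsatisfiable.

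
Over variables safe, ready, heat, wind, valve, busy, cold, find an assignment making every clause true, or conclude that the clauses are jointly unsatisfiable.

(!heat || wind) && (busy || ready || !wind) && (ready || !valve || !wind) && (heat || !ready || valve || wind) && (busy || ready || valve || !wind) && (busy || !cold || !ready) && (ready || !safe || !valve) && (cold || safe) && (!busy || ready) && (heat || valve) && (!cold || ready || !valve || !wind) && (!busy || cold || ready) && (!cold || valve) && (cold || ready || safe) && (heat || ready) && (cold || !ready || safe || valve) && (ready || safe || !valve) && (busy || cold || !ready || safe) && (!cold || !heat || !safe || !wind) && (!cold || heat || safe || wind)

safe=F; ready=T; heat=T; wind=T; valve=T; busy=T; cold=T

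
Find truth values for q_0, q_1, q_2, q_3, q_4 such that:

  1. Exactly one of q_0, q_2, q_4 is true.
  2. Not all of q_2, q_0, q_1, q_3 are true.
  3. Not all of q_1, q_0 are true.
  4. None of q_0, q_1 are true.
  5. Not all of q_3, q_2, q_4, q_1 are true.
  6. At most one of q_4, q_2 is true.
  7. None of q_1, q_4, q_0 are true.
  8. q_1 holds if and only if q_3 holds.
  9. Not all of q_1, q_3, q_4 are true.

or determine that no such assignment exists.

q_0 = False, q_1 = False, q_2 = True, q_3 = False, q_4 = False

  (1) {q_0, q_2, q_4}: 1 true — exactly one ✓
  (2) {q_2, q_0, q_1, q_3}: 1/4 true — not all ✓
  (3) {q_1, q_0}: 0/2 true — not all ✓
  (4) {q_0, q_1}: 0 true — none ✓
  (5) {q_3, q_2, q_4, q_1}: 1/4 true — not all ✓
  (6) {q_4, q_2}: 1 true — at most one ✓
  (7) {q_1, q_4, q_0}: 0 true — none ✓
  (8) q_1=F, q_3=F — same ✓
  (9) {q_1, q_3, q_4}: 0/3 true — not all ✓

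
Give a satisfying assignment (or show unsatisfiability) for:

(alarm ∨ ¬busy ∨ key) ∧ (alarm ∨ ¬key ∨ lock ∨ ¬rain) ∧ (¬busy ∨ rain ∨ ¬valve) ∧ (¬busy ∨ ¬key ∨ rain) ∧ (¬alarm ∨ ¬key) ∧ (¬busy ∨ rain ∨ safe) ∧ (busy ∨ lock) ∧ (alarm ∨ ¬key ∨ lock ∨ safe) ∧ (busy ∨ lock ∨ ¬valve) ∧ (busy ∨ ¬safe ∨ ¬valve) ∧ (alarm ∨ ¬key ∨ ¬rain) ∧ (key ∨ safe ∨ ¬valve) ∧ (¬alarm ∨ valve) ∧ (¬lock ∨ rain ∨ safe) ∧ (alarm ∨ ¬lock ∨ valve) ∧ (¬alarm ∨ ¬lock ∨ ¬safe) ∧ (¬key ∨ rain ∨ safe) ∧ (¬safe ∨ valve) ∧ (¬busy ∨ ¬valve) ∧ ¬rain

Case safe = True:
  (¬safe ∨ valve) forces valve = True.
  (busy ∨ ¬safe ∨ ¬valve) forces busy = True.
  Clause (¬busy ∨ ¬valve) is falsified — contradiction.
Case safe = False:
  (¬rain) forces rain = False.
  (¬busy ∨ rain ∨ safe) forces busy = False.
  (busy ∨ lock) forces lock = True.
  Clause (¬lock ∨ rain ∨ safe) is falsified — contradiction.
Both cases fail, so the formula is unsatisfiable.

Unsatisfiable — no assignment works.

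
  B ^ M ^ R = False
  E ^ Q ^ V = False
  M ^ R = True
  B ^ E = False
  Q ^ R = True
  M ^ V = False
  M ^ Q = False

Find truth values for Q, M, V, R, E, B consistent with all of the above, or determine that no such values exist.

Adding constraints 1, 2, 4, 5, 6 mod 2: every variable appears an even number of times on the left, so the left side is 0.
But the right sides sum to 1 (mod 2). 0 ≠ 1 — the system is inconsistent.

Unsatisfiable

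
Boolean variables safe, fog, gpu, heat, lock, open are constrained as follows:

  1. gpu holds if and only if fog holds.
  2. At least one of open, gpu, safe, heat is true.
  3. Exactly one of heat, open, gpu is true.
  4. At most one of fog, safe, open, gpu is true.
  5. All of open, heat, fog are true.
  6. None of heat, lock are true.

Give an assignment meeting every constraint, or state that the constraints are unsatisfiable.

UNSATISFIABLE

Case heat = True:
  Constraint (6) is violated (heat=T) — contradiction.
Case heat = False:
  Constraint (5) is violated (heat=F) — contradiction.
Both cases fail — unsatisfiable.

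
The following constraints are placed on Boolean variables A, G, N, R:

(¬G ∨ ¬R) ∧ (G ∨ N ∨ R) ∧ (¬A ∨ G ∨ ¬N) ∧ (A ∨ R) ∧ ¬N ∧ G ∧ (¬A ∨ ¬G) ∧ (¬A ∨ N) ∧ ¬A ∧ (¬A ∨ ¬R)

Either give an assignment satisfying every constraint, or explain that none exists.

Case A = True:
  Clause (¬A) is falsified — contradiction.
Case A = False:
  (A ∨ R) forces R = True.
  (¬G ∨ ¬R) forces G = False.
  Clause (G) is falsified — contradiction.
Both cases fail, so the formula is unsatisfiable.

No satisfying assignment exists.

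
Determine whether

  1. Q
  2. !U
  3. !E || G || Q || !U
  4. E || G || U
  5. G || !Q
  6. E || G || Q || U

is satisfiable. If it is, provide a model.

Unit clause (Q) forces Q = True.
Unit clause (!U) forces U = False.
In (G || !Q) only G is left, so G = True.
Set E = True.
Check each clause:
  (Q): Q holds.
  (!U): !U holds.
  (!E || G || Q || !U): G holds.
  (E || G || U): E holds.
  (G || !Q): G holds.
  (E || G || Q || U): E holds.
All clauses satisfied.

E=T; G=T; Q=T; U=F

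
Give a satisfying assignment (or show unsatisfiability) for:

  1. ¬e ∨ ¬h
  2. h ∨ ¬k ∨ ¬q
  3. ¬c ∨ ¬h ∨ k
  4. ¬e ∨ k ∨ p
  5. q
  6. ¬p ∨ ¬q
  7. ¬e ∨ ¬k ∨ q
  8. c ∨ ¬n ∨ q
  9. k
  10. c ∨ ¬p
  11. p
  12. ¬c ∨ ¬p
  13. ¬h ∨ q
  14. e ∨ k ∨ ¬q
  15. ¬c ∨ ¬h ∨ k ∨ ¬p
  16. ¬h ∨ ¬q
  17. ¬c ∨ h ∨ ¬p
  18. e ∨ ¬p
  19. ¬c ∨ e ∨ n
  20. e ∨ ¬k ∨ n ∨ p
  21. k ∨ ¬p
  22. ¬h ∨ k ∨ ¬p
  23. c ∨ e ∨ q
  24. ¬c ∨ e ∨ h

The formula is unsatisfiable.

Case q = True:
  (¬p ∨ ¬q) forces p = False.
  Clause (p) is falsified — contradiction.
Case q = False:
  Clause (q) is falsified — contradiction.
Both cases fail, so the formula is unsatisfiable.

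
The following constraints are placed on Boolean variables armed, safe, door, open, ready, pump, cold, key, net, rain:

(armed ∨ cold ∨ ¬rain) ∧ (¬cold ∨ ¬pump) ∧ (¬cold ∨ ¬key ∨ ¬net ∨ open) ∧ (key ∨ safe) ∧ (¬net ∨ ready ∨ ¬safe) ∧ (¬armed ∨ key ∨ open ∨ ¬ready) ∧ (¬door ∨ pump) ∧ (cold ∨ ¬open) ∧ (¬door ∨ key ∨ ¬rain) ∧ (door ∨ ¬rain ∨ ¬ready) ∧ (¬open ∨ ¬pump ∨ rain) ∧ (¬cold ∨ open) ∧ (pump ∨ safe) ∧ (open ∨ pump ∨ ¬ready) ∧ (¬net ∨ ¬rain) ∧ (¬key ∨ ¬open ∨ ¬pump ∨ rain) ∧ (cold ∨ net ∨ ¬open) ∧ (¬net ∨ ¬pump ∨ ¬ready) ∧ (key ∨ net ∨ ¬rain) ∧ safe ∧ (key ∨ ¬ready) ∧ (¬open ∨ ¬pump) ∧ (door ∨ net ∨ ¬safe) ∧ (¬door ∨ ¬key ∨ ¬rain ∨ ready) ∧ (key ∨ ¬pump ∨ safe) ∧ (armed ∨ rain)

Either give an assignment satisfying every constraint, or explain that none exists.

Unit clause (safe) forces safe = True.
Set armed = True.
Set door = True.
  then (¬door ∨ pump) forces pump = True.
  then (¬open ∨ ¬pump) forces open = False.
  then (¬cold ∨ ¬pump) forces cold = False.
Set ready = True.
  then (¬armed ∨ key ∨ open ∨ ¬ready) forces key = True.
  then (¬net ∨ ¬pump ∨ ¬ready) forces net = False.
Set rain = False.
All clauses satisfied.

armed: True, safe: True, door: True, open: False, ready: True, pump: True, cold: False, key: True, net: False, rain: False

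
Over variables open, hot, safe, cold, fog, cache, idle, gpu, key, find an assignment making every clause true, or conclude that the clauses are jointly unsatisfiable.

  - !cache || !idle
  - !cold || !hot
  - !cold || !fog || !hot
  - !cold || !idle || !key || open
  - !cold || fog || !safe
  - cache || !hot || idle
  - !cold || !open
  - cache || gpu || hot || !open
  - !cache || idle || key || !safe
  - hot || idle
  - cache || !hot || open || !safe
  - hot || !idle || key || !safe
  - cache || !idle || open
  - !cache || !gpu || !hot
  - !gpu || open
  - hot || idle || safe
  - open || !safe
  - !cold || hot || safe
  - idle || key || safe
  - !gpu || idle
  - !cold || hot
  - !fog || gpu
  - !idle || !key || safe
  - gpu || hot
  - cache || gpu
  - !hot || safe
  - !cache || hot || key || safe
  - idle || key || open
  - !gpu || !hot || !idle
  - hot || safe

Try open = False:
  (!gpu || open) forces gpu = False.
  (open || !safe) forces safe = False.
  (!fog || gpu) forces fog = False.
  (gpu || hot) forces hot = True.
  clause (!hot || safe) is falsified — backtrack.
So open = True.
  then (!cold || !open) forces cold = False.
Set hot = False.
  then (hot || idle) forces idle = True.
  then (gpu || hot) forces gpu = True.
  then (hot || safe) forces safe = True.
  then (!cache || !idle) forces cache = False.
  then (hot || !idle || key || !safe) forces key = True.
Set fog = True.
All clauses satisfied.

open = True, hot = False, safe = True, cold = False, fog = True, cache = False, idle = True, gpu = True, key = True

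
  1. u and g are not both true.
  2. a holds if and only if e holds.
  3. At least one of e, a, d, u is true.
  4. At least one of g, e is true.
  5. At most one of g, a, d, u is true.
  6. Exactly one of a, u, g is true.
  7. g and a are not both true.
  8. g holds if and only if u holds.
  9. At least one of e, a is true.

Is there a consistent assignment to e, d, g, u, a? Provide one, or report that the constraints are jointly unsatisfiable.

e = True, d = False, g = False, u = False, a = True

  (1) u=F, g=F — not both ✓
  (2) a=T, e=T — same ✓
  (3) {e, a, d, u}: 2 true — at least one ✓
  (4) {g, e}: 1 true — at least one ✓
  (5) {g, a, d, u}: 1 true — at most one ✓
  (6) {a, u, g}: 1 true — exactly one ✓
  (7) g=F, a=T — not both ✓
  (8) g=F, u=F — same ✓
  (9) {e, a}: 2 true — at least one ✓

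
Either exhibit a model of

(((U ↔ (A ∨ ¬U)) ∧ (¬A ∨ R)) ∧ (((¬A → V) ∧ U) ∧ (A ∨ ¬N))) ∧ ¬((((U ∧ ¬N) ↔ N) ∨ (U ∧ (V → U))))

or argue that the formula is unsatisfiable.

Case U = True: the conjunct ¬((((U ∧ ¬N) ↔ N) ∨ (U ∧ (V → U)))) becomes ¬(((¬N ↔ N) ∨ True)) = False.
Case U = False: the conjunct U ↔ (A ∨ ¬U) becomes False ↔ (A ∨ True) = False.
Both cases fail — unsatisfiable.

Unsatisfiable — no assignment works.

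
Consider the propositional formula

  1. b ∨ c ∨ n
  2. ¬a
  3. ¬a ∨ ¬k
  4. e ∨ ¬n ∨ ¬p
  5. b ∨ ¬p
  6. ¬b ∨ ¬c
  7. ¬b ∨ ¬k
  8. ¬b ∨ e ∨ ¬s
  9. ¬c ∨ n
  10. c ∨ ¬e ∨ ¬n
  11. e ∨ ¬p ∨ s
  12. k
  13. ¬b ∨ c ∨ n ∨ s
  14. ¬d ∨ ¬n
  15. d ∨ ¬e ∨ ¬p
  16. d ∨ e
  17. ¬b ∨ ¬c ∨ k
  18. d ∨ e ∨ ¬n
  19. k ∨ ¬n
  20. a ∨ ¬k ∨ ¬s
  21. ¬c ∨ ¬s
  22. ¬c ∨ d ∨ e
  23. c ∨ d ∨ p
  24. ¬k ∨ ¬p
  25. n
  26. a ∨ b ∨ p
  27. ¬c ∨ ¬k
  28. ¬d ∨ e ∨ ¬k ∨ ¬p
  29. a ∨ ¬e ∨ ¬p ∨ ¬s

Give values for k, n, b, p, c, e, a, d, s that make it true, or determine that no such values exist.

Case k = True:
  (¬a) forces a = False.
  (¬b ∨ ¬k) forces b = False.
  (b ∨ ¬p) forces p = False.
  Clause (a ∨ b ∨ p) is falsified — contradiction.
Case k = False:
  Clause (k) is falsified — contradiction.
Both cases fail, so the formula is unsatisfiable.

Unsatisfiable — no assignment works.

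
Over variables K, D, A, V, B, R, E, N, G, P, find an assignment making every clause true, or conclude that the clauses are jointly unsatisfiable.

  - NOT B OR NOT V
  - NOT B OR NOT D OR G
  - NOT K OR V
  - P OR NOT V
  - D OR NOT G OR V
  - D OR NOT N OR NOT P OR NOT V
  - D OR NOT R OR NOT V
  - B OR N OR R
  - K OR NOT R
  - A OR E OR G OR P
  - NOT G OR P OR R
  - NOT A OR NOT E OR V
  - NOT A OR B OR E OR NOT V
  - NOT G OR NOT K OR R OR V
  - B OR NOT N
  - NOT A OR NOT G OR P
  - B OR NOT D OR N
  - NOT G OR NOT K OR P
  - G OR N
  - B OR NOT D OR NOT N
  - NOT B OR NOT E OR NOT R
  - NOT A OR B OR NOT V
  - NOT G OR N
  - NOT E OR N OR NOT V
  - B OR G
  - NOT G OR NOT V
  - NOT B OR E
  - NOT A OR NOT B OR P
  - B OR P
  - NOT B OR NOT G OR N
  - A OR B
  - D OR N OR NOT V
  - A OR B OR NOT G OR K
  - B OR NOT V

K = False; D = False; A = False; V = False; B = True; R = False; E = True; N = True; G = False; P = False

Set K = False.
  then (K OR NOT R) forces R = False.
Set D = False.
Set A = False.
  then (A OR B) forces B = True.
  then (NOT B OR NOT V) forces V = False.
  then (D OR NOT G OR V) forces G = False.
  then (G OR N) forces N = True.
  then (NOT B OR E) forces E = True.
Set P = False.
All clauses satisfied.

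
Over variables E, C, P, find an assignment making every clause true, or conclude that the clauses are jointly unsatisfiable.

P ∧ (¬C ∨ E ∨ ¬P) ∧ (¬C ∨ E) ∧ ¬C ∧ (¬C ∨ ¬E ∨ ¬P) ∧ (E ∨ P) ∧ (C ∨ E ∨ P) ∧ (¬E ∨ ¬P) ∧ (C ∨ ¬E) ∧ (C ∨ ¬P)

Case C = True:
  Clause (¬C) is falsified — contradiction.
Case C = False:
  (P) forces P = True.
  Clause (C ∨ ¬P) is falsified — contradiction.
Both cases fail, so the formula is unsatisfiable.

The formula is unsatisfiable.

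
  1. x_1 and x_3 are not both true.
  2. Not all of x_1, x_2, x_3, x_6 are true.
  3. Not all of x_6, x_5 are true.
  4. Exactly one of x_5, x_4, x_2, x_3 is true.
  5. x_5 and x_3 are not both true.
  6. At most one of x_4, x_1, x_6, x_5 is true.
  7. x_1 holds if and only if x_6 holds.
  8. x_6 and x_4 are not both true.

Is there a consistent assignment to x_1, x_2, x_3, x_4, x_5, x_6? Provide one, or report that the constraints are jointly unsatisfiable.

x_1: False; x_2: False; x_3: True; x_4: False; x_5: False; x_6: False

  (1) x_1=F, x_3=T — not both ✓
  (2) {x_1, x_2, x_3, x_6}: 1/4 true — not all ✓
  (3) {x_6, x_5}: 0/2 true — not all ✓
  (4) {x_5, x_4, x_2, x_3}: 1 true — exactly one ✓
  (5) x_5=F, x_3=T — not both ✓
  (6) {x_4, x_1, x_6, x_5}: 0 true — at most one ✓
  (7) x_1=F, x_6=F — same ✓
  (8) x_6=F, x_4=F — not both ✓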